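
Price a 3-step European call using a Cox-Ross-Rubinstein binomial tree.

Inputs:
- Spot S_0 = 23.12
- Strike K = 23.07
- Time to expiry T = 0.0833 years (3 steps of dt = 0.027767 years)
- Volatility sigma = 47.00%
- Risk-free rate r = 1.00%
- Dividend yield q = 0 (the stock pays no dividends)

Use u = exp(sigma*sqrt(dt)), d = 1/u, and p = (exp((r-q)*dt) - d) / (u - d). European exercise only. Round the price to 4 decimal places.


Answer: Price = V(0,0) = 1.3894

Derivation:
dt = T/N = 0.027767
u = exp(sigma*sqrt(dt)) = 1.081466; d = 1/u = 0.924671
p = (exp((r-q)*dt) - d) / (u - d) = 0.482202
Discount per step: exp(-r*dt) = 0.999722
Stock lattice S(k, i) with i counting down-moves:
  k=0: S(0,0) = 23.1200
  k=1: S(1,0) = 25.0035; S(1,1) = 21.3784
  k=2: S(2,0) = 27.0404; S(2,1) = 23.1200; S(2,2) = 19.7680
  k=3: S(3,0) = 29.2433; S(3,1) = 25.0035; S(3,2) = 21.3784; S(3,3) = 18.2789
Terminal payoffs V(N, i) = max(S_T - K, 0):
  V(3,0) = 6.173316; V(3,1) = 1.933497; V(3,2) = 0.000000; V(3,3) = 0.000000
Backward induction: V(k, i) = exp(-r*dt) * [p * V(k+1, i) + (1-p) * V(k+1, i+1)].
  V(2,0) = exp(-r*dt) * [p*6.173316 + (1-p)*1.933497] = 3.976841
  V(2,1) = exp(-r*dt) * [p*1.933497 + (1-p)*0.000000] = 0.932077
  V(2,2) = exp(-r*dt) * [p*0.000000 + (1-p)*0.000000] = 0.000000
  V(1,0) = exp(-r*dt) * [p*3.976841 + (1-p)*0.932077] = 2.399601
  V(1,1) = exp(-r*dt) * [p*0.932077 + (1-p)*0.000000] = 0.449324
  V(0,0) = exp(-r*dt) * [p*2.399601 + (1-p)*0.449324] = 1.389365


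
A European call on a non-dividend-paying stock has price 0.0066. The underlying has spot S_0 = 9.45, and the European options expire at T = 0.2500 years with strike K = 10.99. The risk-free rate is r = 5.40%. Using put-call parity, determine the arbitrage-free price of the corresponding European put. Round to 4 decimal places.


Put-call parity: C - P = S_0 * exp(-qT) - K * exp(-rT).
S_0 * exp(-qT) = 9.4500 * 1.00000000 = 9.45000000
K * exp(-rT) = 10.9900 * 0.98659072 = 10.84263197
P = C - S*exp(-qT) + K*exp(-rT)
P = 0.0066 - 9.45000000 + 10.84263197 = 1.3992

Answer: Put price = 1.3992


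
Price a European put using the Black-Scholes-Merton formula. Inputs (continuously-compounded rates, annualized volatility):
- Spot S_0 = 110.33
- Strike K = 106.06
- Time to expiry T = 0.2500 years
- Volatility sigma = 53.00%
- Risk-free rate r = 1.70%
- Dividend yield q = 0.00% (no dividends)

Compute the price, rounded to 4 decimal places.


d1 = (ln(S/K) + (r - q + 0.5*sigma^2) * T) / (sigma * sqrt(T)) = 0.29748454
d2 = d1 - sigma * sqrt(T) = 0.03248454
exp(-rT) = 0.99575902; exp(-qT) = 1.00000000
P = K * exp(-rT) * N(-d2) - S_0 * exp(-qT) * N(-d1)
N(-d1) = 0.38304830; N(-d2) = 0.48704282
P = 106.0600 * 0.99575902 * 0.48704282 - 110.3300 * 1.00000000 * 0.38304830 = 9.1750

Answer: Price = 9.1750


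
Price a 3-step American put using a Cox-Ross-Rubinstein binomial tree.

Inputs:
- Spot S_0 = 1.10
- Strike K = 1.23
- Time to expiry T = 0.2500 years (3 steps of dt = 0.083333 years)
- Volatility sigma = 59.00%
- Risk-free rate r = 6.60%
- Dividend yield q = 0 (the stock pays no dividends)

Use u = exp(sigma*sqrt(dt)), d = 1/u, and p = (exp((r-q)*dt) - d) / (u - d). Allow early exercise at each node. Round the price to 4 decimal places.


Answer: Price = V(0,0) = 0.2007

Derivation:
dt = T/N = 0.083333
u = exp(sigma*sqrt(dt)) = 1.185682; d = 1/u = 0.843396
p = (exp((r-q)*dt) - d) / (u - d) = 0.473636
Discount per step: exp(-r*dt) = 0.994515
Stock lattice S(k, i) with i counting down-moves:
  k=0: S(0,0) = 1.1000
  k=1: S(1,0) = 1.3043; S(1,1) = 0.9277
  k=2: S(2,0) = 1.5464; S(2,1) = 1.1000; S(2,2) = 0.7824
  k=3: S(3,0) = 1.8336; S(3,1) = 1.3043; S(3,2) = 0.9277; S(3,3) = 0.6599
Terminal payoffs V(N, i) = max(K - S_T, 0):
  V(3,0) = 0.000000; V(3,1) = 0.000000; V(3,2) = 0.302264; V(3,3) = 0.570085
Backward induction: V(k, i) = exp(-r*dt) * [p * V(k+1, i) + (1-p) * V(k+1, i+1)]; then take max(V_cont, immediate exercise) for American.
  V(2,0) = exp(-r*dt) * [p*0.000000 + (1-p)*0.000000] = 0.000000; exercise = 0.000000; V(2,0) = max -> 0.000000
  V(2,1) = exp(-r*dt) * [p*0.000000 + (1-p)*0.302264] = 0.158228; exercise = 0.130000; V(2,1) = max -> 0.158228
  V(2,2) = exp(-r*dt) * [p*0.302264 + (1-p)*0.570085] = 0.440805; exercise = 0.447551; V(2,2) = max -> 0.447551
  V(1,0) = exp(-r*dt) * [p*0.000000 + (1-p)*0.158228] = 0.082829; exercise = 0.000000; V(1,0) = max -> 0.082829
  V(1,1) = exp(-r*dt) * [p*0.158228 + (1-p)*0.447551] = 0.308814; exercise = 0.302264; V(1,1) = max -> 0.308814
  V(0,0) = exp(-r*dt) * [p*0.082829 + (1-p)*0.308814] = 0.200673; exercise = 0.130000; V(0,0) = max -> 0.200673


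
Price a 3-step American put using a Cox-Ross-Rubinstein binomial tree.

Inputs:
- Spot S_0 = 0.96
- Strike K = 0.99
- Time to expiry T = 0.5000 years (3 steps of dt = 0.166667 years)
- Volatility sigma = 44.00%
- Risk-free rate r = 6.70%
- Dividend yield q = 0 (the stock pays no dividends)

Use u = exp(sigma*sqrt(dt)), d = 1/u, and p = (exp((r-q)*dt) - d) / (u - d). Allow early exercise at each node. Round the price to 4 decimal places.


dt = T/N = 0.166667
u = exp(sigma*sqrt(dt)) = 1.196774; d = 1/u = 0.835580
p = (exp((r-q)*dt) - d) / (u - d) = 0.486302
Discount per step: exp(-r*dt) = 0.988895
Stock lattice S(k, i) with i counting down-moves:
  k=0: S(0,0) = 0.9600
  k=1: S(1,0) = 1.1489; S(1,1) = 0.8022
  k=2: S(2,0) = 1.3750; S(2,1) = 0.9600; S(2,2) = 0.6703
  k=3: S(3,0) = 1.6455; S(3,1) = 1.1489; S(3,2) = 0.8022; S(3,3) = 0.5601
Terminal payoffs V(N, i) = max(K - S_T, 0):
  V(3,0) = 0.000000; V(3,1) = 0.000000; V(3,2) = 0.187843; V(3,3) = 0.429939
Backward induction: V(k, i) = exp(-r*dt) * [p * V(k+1, i) + (1-p) * V(k+1, i+1)]; then take max(V_cont, immediate exercise) for American.
  V(2,0) = exp(-r*dt) * [p*0.000000 + (1-p)*0.000000] = 0.000000; exercise = 0.000000; V(2,0) = max -> 0.000000
  V(2,1) = exp(-r*dt) * [p*0.000000 + (1-p)*0.187843] = 0.095423; exercise = 0.030000; V(2,1) = max -> 0.095423
  V(2,2) = exp(-r*dt) * [p*0.187843 + (1-p)*0.429939] = 0.308740; exercise = 0.319734; V(2,2) = max -> 0.319734
  V(1,0) = exp(-r*dt) * [p*0.000000 + (1-p)*0.095423] = 0.048474; exercise = 0.000000; V(1,0) = max -> 0.048474
  V(1,1) = exp(-r*dt) * [p*0.095423 + (1-p)*0.319734] = 0.208312; exercise = 0.187843; V(1,1) = max -> 0.208312
  V(0,0) = exp(-r*dt) * [p*0.048474 + (1-p)*0.208312] = 0.129132; exercise = 0.030000; V(0,0) = max -> 0.129132

Answer: Price = V(0,0) = 0.1291


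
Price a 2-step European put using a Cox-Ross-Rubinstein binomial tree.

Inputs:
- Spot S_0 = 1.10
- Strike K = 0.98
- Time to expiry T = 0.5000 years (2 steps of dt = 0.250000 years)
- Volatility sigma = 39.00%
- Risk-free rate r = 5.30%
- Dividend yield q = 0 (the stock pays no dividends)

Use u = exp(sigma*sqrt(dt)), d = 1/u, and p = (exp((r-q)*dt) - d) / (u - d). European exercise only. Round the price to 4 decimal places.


dt = T/N = 0.250000
u = exp(sigma*sqrt(dt)) = 1.215311; d = 1/u = 0.822835
p = (exp((r-q)*dt) - d) / (u - d) = 0.485389
Discount per step: exp(-r*dt) = 0.986837
Stock lattice S(k, i) with i counting down-moves:
  k=0: S(0,0) = 1.1000
  k=1: S(1,0) = 1.3368; S(1,1) = 0.9051
  k=2: S(2,0) = 1.6247; S(2,1) = 1.1000; S(2,2) = 0.7448
Terminal payoffs V(N, i) = max(K - S_T, 0):
  V(2,0) = 0.000000; V(2,1) = 0.000000; V(2,2) = 0.235237
Backward induction: V(k, i) = exp(-r*dt) * [p * V(k+1, i) + (1-p) * V(k+1, i+1)].
  V(1,0) = exp(-r*dt) * [p*0.000000 + (1-p)*0.000000] = 0.000000
  V(1,1) = exp(-r*dt) * [p*0.000000 + (1-p)*0.235237] = 0.119462
  V(0,0) = exp(-r*dt) * [p*0.000000 + (1-p)*0.119462] = 0.060668

Answer: Price = V(0,0) = 0.0607


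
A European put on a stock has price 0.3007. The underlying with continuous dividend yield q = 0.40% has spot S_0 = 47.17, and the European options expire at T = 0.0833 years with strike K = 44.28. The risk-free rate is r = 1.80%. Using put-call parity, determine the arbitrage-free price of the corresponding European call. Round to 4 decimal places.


Answer: Call price = 3.2413

Derivation:
Put-call parity: C - P = S_0 * exp(-qT) - K * exp(-rT).
S_0 * exp(-qT) = 47.1700 * 0.99966686 = 47.15428557
K * exp(-rT) = 44.2800 * 0.99850172 = 44.21365632
C = P + S*exp(-qT) - K*exp(-rT)
C = 0.3007 + 47.15428557 - 44.21365632 = 3.2413


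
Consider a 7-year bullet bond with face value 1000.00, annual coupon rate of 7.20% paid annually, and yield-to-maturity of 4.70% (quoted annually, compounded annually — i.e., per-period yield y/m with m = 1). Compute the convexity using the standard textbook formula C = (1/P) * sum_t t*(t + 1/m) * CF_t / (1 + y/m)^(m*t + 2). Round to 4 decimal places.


Answer: Convexity = 39.8097

Derivation:
Coupon per period c = face * coupon_rate / m = 72.000000
Periods per year m = 1; per-period yield y/m = 0.047000
Number of cashflows N = 7
Cashflows (t years, CF_t, discount factor 1/(1+y/m)^(m*t), PV):
  t = 1.0000: CF_t = 72.000000, DF = 0.955110, PV = 68.767908
  t = 2.0000: CF_t = 72.000000, DF = 0.912235, PV = 65.680906
  t = 3.0000: CF_t = 72.000000, DF = 0.871284, PV = 62.732479
  t = 4.0000: CF_t = 72.000000, DF = 0.832172, PV = 59.916408
  t = 5.0000: CF_t = 72.000000, DF = 0.794816, PV = 57.226751
  t = 6.0000: CF_t = 72.000000, DF = 0.759137, PV = 54.657833
  t = 7.0000: CF_t = 1072.000000, DF = 0.725059, PV = 777.263034
Price P = sum_t PV_t = 1146.245319
Convexity numerator sum_t t*(t + 1/m) * CF_t / (1+y/m)^(m*t + 2):
  t = 1.0000: term = 125.464958
  t = 2.0000: term = 359.498448
  t = 3.0000: term = 686.721009
  t = 4.0000: term = 1093.156652
  t = 5.0000: term = 1566.127009
  t = 6.0000: term = 2094.152639
  t = 7.0000: term = 39706.597842
Convexity = (1/P) * sum = 45631.718558 / 1146.245319 = 39.809732


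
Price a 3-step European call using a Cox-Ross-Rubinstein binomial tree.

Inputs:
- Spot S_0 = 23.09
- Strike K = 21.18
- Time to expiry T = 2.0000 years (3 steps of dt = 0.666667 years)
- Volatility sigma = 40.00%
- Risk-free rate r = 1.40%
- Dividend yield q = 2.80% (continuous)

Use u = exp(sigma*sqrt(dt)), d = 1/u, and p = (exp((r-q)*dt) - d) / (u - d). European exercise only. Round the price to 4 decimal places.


dt = T/N = 0.666667
u = exp(sigma*sqrt(dt)) = 1.386245; d = 1/u = 0.721373
p = (exp((r-q)*dt) - d) / (u - d) = 0.405096
Discount per step: exp(-r*dt) = 0.990710
Stock lattice S(k, i) with i counting down-moves:
  k=0: S(0,0) = 23.0900
  k=1: S(1,0) = 32.0084; S(1,1) = 16.6565
  k=2: S(2,0) = 44.3715; S(2,1) = 23.0900; S(2,2) = 12.0156
  k=3: S(3,0) = 61.5097; S(3,1) = 32.0084; S(3,2) = 16.6565; S(3,3) = 8.6677
Terminal payoffs V(N, i) = max(S_T - K, 0):
  V(3,0) = 40.329739; V(3,1) = 10.828396; V(3,2) = 0.000000; V(3,3) = 0.000000
Backward induction: V(k, i) = exp(-r*dt) * [p * V(k+1, i) + (1-p) * V(k+1, i+1)].
  V(2,0) = exp(-r*dt) * [p*40.329739 + (1-p)*10.828396] = 22.567654
  V(2,1) = exp(-r*dt) * [p*10.828396 + (1-p)*0.000000] = 4.345789
  V(2,2) = exp(-r*dt) * [p*0.000000 + (1-p)*0.000000] = 0.000000
  V(1,0) = exp(-r*dt) * [p*22.567654 + (1-p)*4.345789] = 11.618447
  V(1,1) = exp(-r*dt) * [p*4.345789 + (1-p)*0.000000] = 1.744107
  V(0,0) = exp(-r*dt) * [p*11.618447 + (1-p)*1.744107] = 5.690800

Answer: Price = V(0,0) = 5.6908


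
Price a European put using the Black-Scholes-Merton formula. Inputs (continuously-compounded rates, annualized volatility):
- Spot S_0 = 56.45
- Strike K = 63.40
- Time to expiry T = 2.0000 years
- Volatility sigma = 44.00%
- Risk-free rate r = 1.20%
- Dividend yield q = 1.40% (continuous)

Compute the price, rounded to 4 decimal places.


d1 = (ln(S/K) + (r - q + 0.5*sigma^2) * T) / (sigma * sqrt(T)) = 0.11810520
d2 = d1 - sigma * sqrt(T) = -0.50414877
exp(-rT) = 0.97628571; exp(-qT) = 0.97238837
P = K * exp(-rT) * N(-d2) - S_0 * exp(-qT) * N(-d1)
N(-d1) = 0.45299215; N(-d2) = 0.69292158
P = 63.4000 * 0.97628571 * 0.69292158 - 56.4500 * 0.97238837 * 0.45299215 = 18.0241

Answer: Price = 18.0241


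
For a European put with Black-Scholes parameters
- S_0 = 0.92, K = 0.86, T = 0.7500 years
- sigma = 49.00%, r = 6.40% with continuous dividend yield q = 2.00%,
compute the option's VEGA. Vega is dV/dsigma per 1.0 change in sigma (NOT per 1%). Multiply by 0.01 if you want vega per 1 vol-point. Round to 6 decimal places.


d1 = 0.4488692872; d2 = 0.0245168394
phi(d1) = 0.3607102222; exp(-qT) = 0.9851119396; exp(-rT) = 0.9531337871
Vega = S * exp(-qT) * phi(d1) * sqrt(T) = 0.9200 * 0.9851119396 * 0.3607102222 * 0.8660254038 = 0.283115

Answer: Vega = 0.283115


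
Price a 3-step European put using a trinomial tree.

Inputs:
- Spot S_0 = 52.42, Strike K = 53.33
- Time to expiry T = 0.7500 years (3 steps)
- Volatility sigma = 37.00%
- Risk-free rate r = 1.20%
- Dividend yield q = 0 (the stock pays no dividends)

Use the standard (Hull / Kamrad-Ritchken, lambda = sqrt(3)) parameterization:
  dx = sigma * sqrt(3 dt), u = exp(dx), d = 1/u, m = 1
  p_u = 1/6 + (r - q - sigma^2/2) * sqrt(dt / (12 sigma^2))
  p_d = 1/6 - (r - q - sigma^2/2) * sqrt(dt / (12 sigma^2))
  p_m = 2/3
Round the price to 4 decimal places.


Answer: Price = V(0,0) = 6.4459

Derivation:
dt = T/N = 0.250000; dx = sigma*sqrt(3*dt) = 0.320429
u = exp(dx) = 1.377719; d = 1/u = 0.725837
p_u = 0.144645, p_m = 0.666667, p_d = 0.188688
Discount per step: exp(-r*dt) = 0.997004
Stock lattice S(k, j) with j the centered position index:
  k=0: S(0,+0) = 52.4200
  k=1: S(1,-1) = 38.0484; S(1,+0) = 52.4200; S(1,+1) = 72.2200
  k=2: S(2,-2) = 27.6169; S(2,-1) = 38.0484; S(2,+0) = 52.4200; S(2,+1) = 72.2200; S(2,+2) = 99.4989
  k=3: S(3,-3) = 20.0454; S(3,-2) = 27.6169; S(3,-1) = 38.0484; S(3,+0) = 52.4200; S(3,+1) = 72.2200; S(3,+2) = 99.4989; S(3,+3) = 137.0816
Terminal payoffs V(N, j) = max(K - S_T, 0):
  V(3,-3) = 33.284594; V(3,-2) = 25.713059; V(3,-1) = 15.281609; V(3,+0) = 0.910000; V(3,+1) = 0.000000; V(3,+2) = 0.000000; V(3,+3) = 0.000000
Backward induction: V(k, j) = exp(-r*dt) * [p_u * V(k+1, j+1) + p_m * V(k+1, j) + p_d * V(k+1, j-1)]
  V(2,-2) = exp(-r*dt) * [p_u*15.281609 + p_m*25.713059 + p_d*33.284594] = 25.556071
  V(2,-1) = exp(-r*dt) * [p_u*0.910000 + p_m*15.281609 + p_d*25.713059] = 15.125665
  V(2,+0) = exp(-r*dt) * [p_u*0.000000 + p_m*0.910000 + p_d*15.281609] = 3.479667
  V(2,+1) = exp(-r*dt) * [p_u*0.000000 + p_m*0.000000 + p_d*0.910000] = 0.171192
  V(2,+2) = exp(-r*dt) * [p_u*0.000000 + p_m*0.000000 + p_d*0.000000] = 0.000000
  V(1,-1) = exp(-r*dt) * [p_u*3.479667 + p_m*15.125665 + p_d*25.556071] = 15.363057
  V(1,+0) = exp(-r*dt) * [p_u*0.171192 + p_m*3.479667 + p_d*15.125665] = 5.182997
  V(1,+1) = exp(-r*dt) * [p_u*0.000000 + p_m*0.171192 + p_d*3.479667] = 0.768390
  V(0,+0) = exp(-r*dt) * [p_u*0.768390 + p_m*5.182997 + p_d*15.363057] = 6.445932


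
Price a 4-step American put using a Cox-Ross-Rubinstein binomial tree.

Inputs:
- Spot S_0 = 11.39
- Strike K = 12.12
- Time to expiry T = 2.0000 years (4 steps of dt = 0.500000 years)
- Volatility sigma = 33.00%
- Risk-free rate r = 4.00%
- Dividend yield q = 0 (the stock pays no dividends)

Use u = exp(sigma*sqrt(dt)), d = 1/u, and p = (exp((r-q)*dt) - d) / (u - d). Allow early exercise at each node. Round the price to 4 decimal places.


dt = T/N = 0.500000
u = exp(sigma*sqrt(dt)) = 1.262817; d = 1/u = 0.791880
p = (exp((r-q)*dt) - d) / (u - d) = 0.484823
Discount per step: exp(-r*dt) = 0.980199
Stock lattice S(k, i) with i counting down-moves:
  k=0: S(0,0) = 11.3900
  k=1: S(1,0) = 14.3835; S(1,1) = 9.0195
  k=2: S(2,0) = 18.1637; S(2,1) = 11.3900; S(2,2) = 7.1424
  k=3: S(3,0) = 22.9375; S(3,1) = 14.3835; S(3,2) = 9.0195; S(3,3) = 5.6559
  k=4: S(4,0) = 28.9658; S(4,1) = 18.1637; S(4,2) = 11.3900; S(4,3) = 7.1424; S(4,4) = 4.4788
Terminal payoffs V(N, i) = max(K - S_T, 0):
  V(4,0) = 0.000000; V(4,1) = 0.000000; V(4,2) = 0.730000; V(4,3) = 4.977625; V(4,4) = 7.641201
Backward induction: V(k, i) = exp(-r*dt) * [p * V(k+1, i) + (1-p) * V(k+1, i+1)]; then take max(V_cont, immediate exercise) for American.
  V(3,0) = exp(-r*dt) * [p*0.000000 + (1-p)*0.000000] = 0.000000; exercise = 0.000000; V(3,0) = max -> 0.000000
  V(3,1) = exp(-r*dt) * [p*0.000000 + (1-p)*0.730000] = 0.368632; exercise = 0.000000; V(3,1) = max -> 0.368632
  V(3,2) = exp(-r*dt) * [p*0.730000 + (1-p)*4.977625] = 2.860493; exercise = 3.100485; V(3,2) = max -> 3.100485
  V(3,3) = exp(-r*dt) * [p*4.977625 + (1-p)*7.641201] = 6.224103; exercise = 6.464095; V(3,3) = max -> 6.464095
  V(2,0) = exp(-r*dt) * [p*0.000000 + (1-p)*0.368632] = 0.186150; exercise = 0.000000; V(2,0) = max -> 0.186150
  V(2,1) = exp(-r*dt) * [p*0.368632 + (1-p)*3.100485] = 1.740853; exercise = 0.730000; V(2,1) = max -> 1.740853
  V(2,2) = exp(-r*dt) * [p*3.100485 + (1-p)*6.464095] = 4.737633; exercise = 4.977625; V(2,2) = max -> 4.977625
  V(1,0) = exp(-r*dt) * [p*0.186150 + (1-p)*1.740853] = 0.967551; exercise = 0.000000; V(1,0) = max -> 0.967551
  V(1,1) = exp(-r*dt) * [p*1.740853 + (1-p)*4.977625] = 3.340873; exercise = 3.100485; V(1,1) = max -> 3.340873
  V(0,0) = exp(-r*dt) * [p*0.967551 + (1-p)*3.340873] = 2.146863; exercise = 0.730000; V(0,0) = max -> 2.146863

Answer: Price = V(0,0) = 2.1469


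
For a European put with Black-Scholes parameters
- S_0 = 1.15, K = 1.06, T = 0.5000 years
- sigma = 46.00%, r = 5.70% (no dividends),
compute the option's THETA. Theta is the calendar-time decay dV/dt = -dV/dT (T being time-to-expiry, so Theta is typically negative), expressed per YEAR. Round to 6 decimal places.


Answer: Theta = -0.106371

Derivation:
d1 = 0.5007946484; d2 = 0.1755255290
phi(d1) = 0.3519253594; exp(-qT) = 1.0000000000; exp(-rT) = 0.9719022941
Theta = -S*exp(-qT)*phi(d1)*sigma/(2*sqrt(T)) + r*K*exp(-rT)*N(-d2) - q*S*exp(-qT)*N(-d1)
N(-d1) = 0.3082578262; N(-d2) = 0.4303333564; sqrt(T) = 0.7071067812
Term 1 = -1.1500 * 1.0000000000 * 0.3519253594 * 0.4600 / (2 * 0.7071067812) = -0.1316410195
Term 2 = 0.0570 * 1.0600 * 0.9719022941 * 0.4303333564 = 0.0252701802
Term 3 = 0 (no dividend yield, q = 0)
Theta = -0.1316410195 + (0.0252701802) + (0.0000000000) = -0.106371


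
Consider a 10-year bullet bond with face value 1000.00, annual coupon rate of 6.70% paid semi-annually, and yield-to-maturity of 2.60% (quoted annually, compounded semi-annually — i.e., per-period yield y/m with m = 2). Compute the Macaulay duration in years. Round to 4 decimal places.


Answer: Macaulay duration = 7.8569 years

Derivation:
Coupon per period c = face * coupon_rate / m = 33.500000
Periods per year m = 2; per-period yield y/m = 0.013000
Number of cashflows N = 20
Cashflows (t years, CF_t, discount factor 1/(1+y/m)^(m*t), PV):
  t = 0.5000: CF_t = 33.500000, DF = 0.987167, PV = 33.070089
  t = 1.0000: CF_t = 33.500000, DF = 0.974498, PV = 32.645695
  t = 1.5000: CF_t = 33.500000, DF = 0.961992, PV = 32.226747
  t = 2.0000: CF_t = 33.500000, DF = 0.949647, PV = 31.813176
  t = 2.5000: CF_t = 33.500000, DF = 0.937460, PV = 31.404912
  t = 3.0000: CF_t = 33.500000, DF = 0.925429, PV = 31.001887
  t = 3.5000: CF_t = 33.500000, DF = 0.913553, PV = 30.604035
  t = 4.0000: CF_t = 33.500000, DF = 0.901829, PV = 30.211288
  t = 4.5000: CF_t = 33.500000, DF = 0.890256, PV = 29.823582
  t = 5.0000: CF_t = 33.500000, DF = 0.878831, PV = 29.440851
  t = 5.5000: CF_t = 33.500000, DF = 0.867553, PV = 29.063031
  t = 6.0000: CF_t = 33.500000, DF = 0.856420, PV = 28.690060
  t = 6.5000: CF_t = 33.500000, DF = 0.845429, PV = 28.321876
  t = 7.0000: CF_t = 33.500000, DF = 0.834580, PV = 27.958417
  t = 7.5000: CF_t = 33.500000, DF = 0.823869, PV = 27.599622
  t = 8.0000: CF_t = 33.500000, DF = 0.813296, PV = 27.245431
  t = 8.5000: CF_t = 33.500000, DF = 0.802859, PV = 26.895786
  t = 9.0000: CF_t = 33.500000, DF = 0.792556, PV = 26.550628
  t = 9.5000: CF_t = 33.500000, DF = 0.782385, PV = 26.209899
  t = 10.0000: CF_t = 1033.500000, DF = 0.772345, PV = 798.218104
Price P = sum_t PV_t = 1358.995115
Macaulay numerator sum_t t * PV_t:
  t * PV_t at t = 0.5000: 16.535044
  t * PV_t at t = 1.0000: 32.645695
  t * PV_t at t = 1.5000: 48.340121
  t * PV_t at t = 2.0000: 63.626352
  t * PV_t at t = 2.5000: 78.512280
  t * PV_t at t = 3.0000: 93.005662
  t * PV_t at t = 3.5000: 107.114122
  t * PV_t at t = 4.0000: 120.845153
  t * PV_t at t = 4.5000: 134.206117
  t * PV_t at t = 5.0000: 147.204253
  t * PV_t at t = 5.5000: 159.846672
  t * PV_t at t = 6.0000: 172.140362
  t * PV_t at t = 6.5000: 184.092194
  t * PV_t at t = 7.0000: 195.708916
  t * PV_t at t = 7.5000: 206.997161
  t * PV_t at t = 8.0000: 217.963447
  t * PV_t at t = 8.5000: 228.614179
  t * PV_t at t = 9.0000: 238.955648
  t * PV_t at t = 9.5000: 248.994039
  t * PV_t at t = 10.0000: 7982.181043
Macaulay duration D = (sum_t t * PV_t) / P = 10677.528462 / 1358.995115 = 7.856929


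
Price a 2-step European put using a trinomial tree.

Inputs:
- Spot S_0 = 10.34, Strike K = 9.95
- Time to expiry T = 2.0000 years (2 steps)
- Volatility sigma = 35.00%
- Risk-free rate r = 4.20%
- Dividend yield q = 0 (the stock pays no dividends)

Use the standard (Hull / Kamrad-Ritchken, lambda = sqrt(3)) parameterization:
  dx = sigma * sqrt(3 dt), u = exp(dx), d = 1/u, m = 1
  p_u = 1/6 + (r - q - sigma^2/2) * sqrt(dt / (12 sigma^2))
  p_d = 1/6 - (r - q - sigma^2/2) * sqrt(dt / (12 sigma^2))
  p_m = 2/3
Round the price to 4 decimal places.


Answer: Price = V(0,0) = 1.1752

Derivation:
dt = T/N = 1.000000; dx = sigma*sqrt(3*dt) = 0.606218
u = exp(dx) = 1.833484; d = 1/u = 0.545410
p_u = 0.150790, p_m = 0.666667, p_d = 0.182544
Discount per step: exp(-r*dt) = 0.958870
Stock lattice S(k, j) with j the centered position index:
  k=0: S(0,+0) = 10.3400
  k=1: S(1,-1) = 5.6395; S(1,+0) = 10.3400; S(1,+1) = 18.9582
  k=2: S(2,-2) = 3.0759; S(2,-1) = 5.6395; S(2,+0) = 10.3400; S(2,+1) = 18.9582; S(2,+2) = 34.7596
Terminal payoffs V(N, j) = max(K - S_T, 0):
  V(2,-2) = 6.874141; V(2,-1) = 4.310462; V(2,+0) = 0.000000; V(2,+1) = 0.000000; V(2,+2) = 0.000000
Backward induction: V(k, j) = exp(-r*dt) * [p_u * V(k+1, j+1) + p_m * V(k+1, j) + p_d * V(k+1, j-1)]
  V(1,-1) = exp(-r*dt) * [p_u*0.000000 + p_m*4.310462 + p_d*6.874141] = 3.958668
  V(1,+0) = exp(-r*dt) * [p_u*0.000000 + p_m*0.000000 + p_d*4.310462] = 0.754485
  V(1,+1) = exp(-r*dt) * [p_u*0.000000 + p_m*0.000000 + p_d*0.000000] = 0.000000
  V(0,+0) = exp(-r*dt) * [p_u*0.000000 + p_m*0.754485 + p_d*3.958668] = 1.175210


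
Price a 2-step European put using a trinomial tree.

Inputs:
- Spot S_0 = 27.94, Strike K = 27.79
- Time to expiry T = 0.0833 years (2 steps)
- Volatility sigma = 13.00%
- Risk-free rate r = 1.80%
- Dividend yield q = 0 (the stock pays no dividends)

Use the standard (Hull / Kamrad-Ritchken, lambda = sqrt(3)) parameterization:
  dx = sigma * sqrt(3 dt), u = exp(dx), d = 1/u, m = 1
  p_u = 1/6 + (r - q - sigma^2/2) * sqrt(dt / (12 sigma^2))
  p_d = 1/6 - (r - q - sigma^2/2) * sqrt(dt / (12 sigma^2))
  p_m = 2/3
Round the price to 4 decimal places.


dt = T/N = 0.041650; dx = sigma*sqrt(3*dt) = 0.045953
u = exp(dx) = 1.047025; d = 1/u = 0.955087
p_u = 0.170995, p_m = 0.666667, p_d = 0.162339
Discount per step: exp(-r*dt) = 0.999251
Stock lattice S(k, j) with j the centered position index:
  k=0: S(0,+0) = 27.9400
  k=1: S(1,-1) = 26.6851; S(1,+0) = 27.9400; S(1,+1) = 29.2539
  k=2: S(2,-2) = 25.4866; S(2,-1) = 26.6851; S(2,+0) = 27.9400; S(2,+1) = 29.2539; S(2,+2) = 30.6295
Terminal payoffs V(N, j) = max(K - S_T, 0):
  V(2,-2) = 2.303374; V(2,-1) = 1.104867; V(2,+0) = 0.000000; V(2,+1) = 0.000000; V(2,+2) = 0.000000
Backward induction: V(k, j) = exp(-r*dt) * [p_u * V(k+1, j+1) + p_m * V(k+1, j) + p_d * V(k+1, j-1)]
  V(1,-1) = exp(-r*dt) * [p_u*0.000000 + p_m*1.104867 + p_d*2.303374] = 1.109672
  V(1,+0) = exp(-r*dt) * [p_u*0.000000 + p_m*0.000000 + p_d*1.104867] = 0.179228
  V(1,+1) = exp(-r*dt) * [p_u*0.000000 + p_m*0.000000 + p_d*0.000000] = 0.000000
  V(0,+0) = exp(-r*dt) * [p_u*0.000000 + p_m*0.179228 + p_d*1.109672] = 0.299404

Answer: Price = V(0,0) = 0.2994


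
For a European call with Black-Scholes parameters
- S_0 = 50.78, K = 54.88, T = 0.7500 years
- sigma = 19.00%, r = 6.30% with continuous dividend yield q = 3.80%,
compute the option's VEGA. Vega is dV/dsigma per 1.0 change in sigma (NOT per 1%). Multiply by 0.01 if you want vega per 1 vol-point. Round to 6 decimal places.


d1 = -0.2756629184; d2 = -0.4402077451
phi(d1) = 0.3840688078; exp(-qT) = 0.9719022941; exp(-rT) = 0.9538489056
Vega = S * exp(-qT) * phi(d1) * sqrt(T) = 50.7800 * 0.9719022941 * 0.3840688078 * 0.8660254038 = 16.415532

Answer: Vega = 16.415532


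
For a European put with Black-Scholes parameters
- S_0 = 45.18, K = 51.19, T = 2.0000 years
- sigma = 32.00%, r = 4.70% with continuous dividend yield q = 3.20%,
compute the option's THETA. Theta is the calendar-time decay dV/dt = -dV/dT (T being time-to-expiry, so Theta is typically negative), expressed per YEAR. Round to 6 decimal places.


Answer: Theta = -1.117402

Derivation:
d1 = 0.0165955985; d2 = -0.4359527414
phi(d1) = 0.3988873471; exp(-qT) = 0.9380049995; exp(-rT) = 0.9102827622
Theta = -S*exp(-qT)*phi(d1)*sigma/(2*sqrt(T)) + r*K*exp(-rT)*N(-d2) - q*S*exp(-qT)*N(-d1)
N(-d1) = 0.4933796180; N(-d2) = 0.6685644910; sqrt(T) = 1.4142135624
Term 1 = -45.1800 * 0.9380049995 * 0.3988873471 * 0.3200 / (2 * 1.4142135624) = -1.9125228166
Term 2 = 0.0470 * 51.1900 * 0.9102827622 * 0.6685644910 = 1.4642074514
Term 3 = -0.0320 * 45.1800 * 0.9380049995 * 0.4933796180 = -0.6690869547
Theta = -1.9125228166 + (1.4642074514) + (-0.6690869547) = -1.117402


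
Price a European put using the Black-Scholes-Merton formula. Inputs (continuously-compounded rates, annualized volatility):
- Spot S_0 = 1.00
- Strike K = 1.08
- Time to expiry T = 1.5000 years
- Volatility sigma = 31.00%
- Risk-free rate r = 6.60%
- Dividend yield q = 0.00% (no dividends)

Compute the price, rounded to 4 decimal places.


Answer: Price = 0.1383

Derivation:
d1 = (ln(S/K) + (r - q + 0.5*sigma^2) * T) / (sigma * sqrt(T)) = 0.24788299
d2 = d1 - sigma * sqrt(T) = -0.13178792
exp(-rT) = 0.90574271; exp(-qT) = 1.00000000
P = K * exp(-rT) * N(-d2) - S_0 * exp(-qT) * N(-d1)
N(-d1) = 0.40211247; N(-d2) = 0.55242398
P = 1.0800 * 0.90574271 * 0.55242398 - 1.0000 * 1.00000000 * 0.40211247 = 0.1383


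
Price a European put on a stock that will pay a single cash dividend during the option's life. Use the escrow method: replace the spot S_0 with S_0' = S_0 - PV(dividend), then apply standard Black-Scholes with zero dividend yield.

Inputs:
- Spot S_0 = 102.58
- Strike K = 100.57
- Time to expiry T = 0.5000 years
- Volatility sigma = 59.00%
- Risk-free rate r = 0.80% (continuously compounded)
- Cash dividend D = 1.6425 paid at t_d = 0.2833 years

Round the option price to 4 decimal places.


PV(D) = D * exp(-r * t_d) = 1.6425 * 0.99773617 = 1.63878165
S_0' = S_0 - PV(D) = 102.5800 - 1.63878165 = 100.94121835
d1 = (ln(S_0'/K) + (r + sigma^2/2)*T) / (sigma*sqrt(T)) = 0.22701567
d2 = d1 - sigma*sqrt(T) = -0.19017733
exp(-rT) = 0.99600799
N(-d1) = 0.41020578; N(-d2) = 0.57541491
P = K * exp(-rT) * N(-d2) - S_0' * N(-d1) = 100.5700 * 0.99600799 * 0.57541491 - 100.94121835 * 0.41020578 = 16.2318

Answer: Price = 16.2318


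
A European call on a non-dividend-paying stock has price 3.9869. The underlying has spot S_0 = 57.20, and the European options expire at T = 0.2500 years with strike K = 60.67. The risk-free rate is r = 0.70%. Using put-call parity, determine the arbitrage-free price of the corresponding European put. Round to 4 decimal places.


Answer: Put price = 7.3508

Derivation:
Put-call parity: C - P = S_0 * exp(-qT) - K * exp(-rT).
S_0 * exp(-qT) = 57.2000 * 1.00000000 = 57.20000000
K * exp(-rT) = 60.6700 * 0.99825153 = 60.56392035
P = C - S*exp(-qT) + K*exp(-rT)
P = 3.9869 - 57.20000000 + 60.56392035 = 7.3508


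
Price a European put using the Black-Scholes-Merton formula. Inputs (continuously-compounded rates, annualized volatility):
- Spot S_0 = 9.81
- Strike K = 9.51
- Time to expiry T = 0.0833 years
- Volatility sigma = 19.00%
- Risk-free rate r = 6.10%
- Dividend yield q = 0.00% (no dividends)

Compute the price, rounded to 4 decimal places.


d1 = (ln(S/K) + (r - q + 0.5*sigma^2) * T) / (sigma * sqrt(T)) = 0.68645354
d2 = d1 - sigma * sqrt(T) = 0.63161624
exp(-rT) = 0.99493159; exp(-qT) = 1.00000000
P = K * exp(-rT) * N(-d2) - S_0 * exp(-qT) * N(-d1)
N(-d1) = 0.24621358; N(-d2) = 0.26381884
P = 9.5100 * 0.99493159 * 0.26381884 - 9.8100 * 1.00000000 * 0.24621358 = 0.0808

Answer: Price = 0.0808


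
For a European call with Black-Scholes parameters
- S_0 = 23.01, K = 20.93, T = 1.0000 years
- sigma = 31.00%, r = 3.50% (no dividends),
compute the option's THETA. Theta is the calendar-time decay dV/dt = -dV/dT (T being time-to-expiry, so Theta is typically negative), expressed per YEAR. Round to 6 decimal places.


Answer: Theta = -1.634255

Derivation:
d1 = 0.5735334438; d2 = 0.2635334438
phi(d1) = 0.3384398701; exp(-qT) = 1.0000000000; exp(-rT) = 0.9656054163
Theta = -S*exp(-qT)*phi(d1)*sigma/(2*sqrt(T)) - r*K*exp(-rT)*N(d2) + q*S*exp(-qT)*N(d1)
N(d1) = 0.7168582193; N(d2) = 0.6039302751; sqrt(T) = 1.0000000000
Term 1 = -23.0100 * 1.0000000000 * 0.3384398701 * 0.3100 / (2 * 1.0000000000) = -1.2070627187
Term 2 = -0.0350 * 20.9300 * 0.9656054163 * 0.6039302751 = -0.4271926454
Term 3 = 0 (no dividend yield, q = 0)
Theta = -1.2070627187 + (-0.4271926454) + (0.0000000000) = -1.634255


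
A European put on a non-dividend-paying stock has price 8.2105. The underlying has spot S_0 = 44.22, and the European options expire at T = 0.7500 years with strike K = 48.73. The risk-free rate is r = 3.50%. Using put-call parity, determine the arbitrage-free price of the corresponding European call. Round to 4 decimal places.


Put-call parity: C - P = S_0 * exp(-qT) - K * exp(-rT).
S_0 * exp(-qT) = 44.2200 * 1.00000000 = 44.22000000
K * exp(-rT) = 48.7300 * 0.97409154 = 47.46748056
C = P + S*exp(-qT) - K*exp(-rT)
C = 8.2105 + 44.22000000 - 47.46748056 = 4.9630

Answer: Call price = 4.9630


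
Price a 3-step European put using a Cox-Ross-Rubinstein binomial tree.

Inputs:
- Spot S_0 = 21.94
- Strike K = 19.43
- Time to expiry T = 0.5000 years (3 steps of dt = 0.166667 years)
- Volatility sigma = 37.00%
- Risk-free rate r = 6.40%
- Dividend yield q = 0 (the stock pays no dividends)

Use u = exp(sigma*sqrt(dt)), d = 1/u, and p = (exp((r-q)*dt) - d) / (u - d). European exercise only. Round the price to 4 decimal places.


dt = T/N = 0.166667
u = exp(sigma*sqrt(dt)) = 1.163057; d = 1/u = 0.859803
p = (exp((r-q)*dt) - d) / (u - d) = 0.497671
Discount per step: exp(-r*dt) = 0.989390
Stock lattice S(k, i) with i counting down-moves:
  k=0: S(0,0) = 21.9400
  k=1: S(1,0) = 25.5175; S(1,1) = 18.8641
  k=2: S(2,0) = 29.6783; S(2,1) = 21.9400; S(2,2) = 16.2194
  k=3: S(3,0) = 34.5175; S(3,1) = 25.5175; S(3,2) = 18.8641; S(3,3) = 13.9455
Terminal payoffs V(N, i) = max(K - S_T, 0):
  V(3,0) = 0.000000; V(3,1) = 0.000000; V(3,2) = 0.565920; V(3,3) = 5.484514
Backward induction: V(k, i) = exp(-r*dt) * [p * V(k+1, i) + (1-p) * V(k+1, i+1)].
  V(2,0) = exp(-r*dt) * [p*0.000000 + (1-p)*0.000000] = 0.000000
  V(2,1) = exp(-r*dt) * [p*0.000000 + (1-p)*0.565920] = 0.281262
  V(2,2) = exp(-r*dt) * [p*0.565920 + (1-p)*5.484514] = 3.004454
  V(1,0) = exp(-r*dt) * [p*0.000000 + (1-p)*0.281262] = 0.139787
  V(1,1) = exp(-r*dt) * [p*0.281262 + (1-p)*3.004454] = 1.631702
  V(0,0) = exp(-r*dt) * [p*0.139787 + (1-p)*1.631702] = 0.879785

Answer: Price = V(0,0) = 0.8798


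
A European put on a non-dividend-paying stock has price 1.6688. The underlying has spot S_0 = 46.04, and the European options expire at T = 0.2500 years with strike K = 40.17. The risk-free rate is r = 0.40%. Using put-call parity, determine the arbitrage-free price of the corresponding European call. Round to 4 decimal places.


Put-call parity: C - P = S_0 * exp(-qT) - K * exp(-rT).
S_0 * exp(-qT) = 46.0400 * 1.00000000 = 46.04000000
K * exp(-rT) = 40.1700 * 0.99900050 = 40.12985008
C = P + S*exp(-qT) - K*exp(-rT)
C = 1.6688 + 46.04000000 - 40.12985008 = 7.5789

Answer: Call price = 7.5789


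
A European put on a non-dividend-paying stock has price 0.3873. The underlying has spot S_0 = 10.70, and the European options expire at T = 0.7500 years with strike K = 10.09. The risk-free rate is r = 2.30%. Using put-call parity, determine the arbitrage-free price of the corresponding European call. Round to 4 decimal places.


Put-call parity: C - P = S_0 * exp(-qT) - K * exp(-rT).
S_0 * exp(-qT) = 10.7000 * 1.00000000 = 10.70000000
K * exp(-rT) = 10.0900 * 0.98289793 = 9.91744011
C = P + S*exp(-qT) - K*exp(-rT)
C = 0.3873 + 10.70000000 - 9.91744011 = 1.1699

Answer: Call price = 1.1699


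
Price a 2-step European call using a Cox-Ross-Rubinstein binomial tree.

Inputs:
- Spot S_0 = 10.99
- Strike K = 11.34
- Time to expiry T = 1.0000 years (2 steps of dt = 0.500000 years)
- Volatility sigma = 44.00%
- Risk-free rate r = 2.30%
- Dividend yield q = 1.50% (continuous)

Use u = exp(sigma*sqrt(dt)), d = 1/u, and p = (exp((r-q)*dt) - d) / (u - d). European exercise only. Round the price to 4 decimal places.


dt = T/N = 0.500000
u = exp(sigma*sqrt(dt)) = 1.364963; d = 1/u = 0.732621
p = (exp((r-q)*dt) - d) / (u - d) = 0.429178
Discount per step: exp(-r*dt) = 0.988566
Stock lattice S(k, i) with i counting down-moves:
  k=0: S(0,0) = 10.9900
  k=1: S(1,0) = 15.0009; S(1,1) = 8.0515
  k=2: S(2,0) = 20.4757; S(2,1) = 10.9900; S(2,2) = 5.8987
Terminal payoffs V(N, i) = max(S_T - K, 0):
  V(2,0) = 9.135719; V(2,1) = 0.000000; V(2,2) = 0.000000
Backward induction: V(k, i) = exp(-r*dt) * [p * V(k+1, i) + (1-p) * V(k+1, i+1)].
  V(1,0) = exp(-r*dt) * [p*9.135719 + (1-p)*0.000000] = 3.876018
  V(1,1) = exp(-r*dt) * [p*0.000000 + (1-p)*0.000000] = 0.000000
  V(0,0) = exp(-r*dt) * [p*3.876018 + (1-p)*0.000000] = 1.644481

Answer: Price = V(0,0) = 1.6445


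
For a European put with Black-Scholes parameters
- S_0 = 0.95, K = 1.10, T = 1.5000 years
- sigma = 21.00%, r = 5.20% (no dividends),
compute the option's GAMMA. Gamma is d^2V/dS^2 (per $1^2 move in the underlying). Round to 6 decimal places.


d1 = -0.1381375129; d2 = -0.3953339359
phi(d1) = 0.3951540779; exp(-qT) = 1.0000000000; exp(-rT) = 0.9249644265
Gamma = exp(-qT) * phi(d1) / (S * sigma * sqrt(T)) = 1.0000000000 * 0.3951540779 / (0.9500 * 0.2100 * 1.2247448714) = 1.617253

Answer: Gamma = 1.617253


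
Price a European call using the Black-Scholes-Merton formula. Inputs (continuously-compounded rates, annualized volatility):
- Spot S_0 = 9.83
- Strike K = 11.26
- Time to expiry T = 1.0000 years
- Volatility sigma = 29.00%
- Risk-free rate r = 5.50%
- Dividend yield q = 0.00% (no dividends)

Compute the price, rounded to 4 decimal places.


d1 = (ln(S/K) + (r - q + 0.5*sigma^2) * T) / (sigma * sqrt(T)) = -0.13368168
d2 = d1 - sigma * sqrt(T) = -0.42368168
exp(-rT) = 0.94648515; exp(-qT) = 1.00000000
C = S_0 * exp(-qT) * N(d1) - K * exp(-rT) * N(d2)
N(d1) = 0.44682714; N(d2) = 0.33589899
C = 9.8300 * 1.00000000 * 0.44682714 - 11.2600 * 0.94648515 * 0.33589899 = 0.8125

Answer: Price = 0.8125


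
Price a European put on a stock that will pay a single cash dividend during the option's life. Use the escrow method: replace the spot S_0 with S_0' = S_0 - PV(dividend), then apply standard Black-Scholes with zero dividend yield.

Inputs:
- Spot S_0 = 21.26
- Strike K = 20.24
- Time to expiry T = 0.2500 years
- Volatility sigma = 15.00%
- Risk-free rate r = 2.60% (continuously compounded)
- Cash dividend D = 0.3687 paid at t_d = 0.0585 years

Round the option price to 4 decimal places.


Answer: Price = 0.2996

Derivation:
PV(D) = D * exp(-r * t_d) = 0.3687 * 0.99848016 = 0.36813963
S_0' = S_0 - PV(D) = 21.2600 - 0.36813963 = 20.89186037
d1 = (ln(S_0'/K) + (r + sigma^2/2)*T) / (sigma*sqrt(T)) = 0.54681710
d2 = d1 - sigma*sqrt(T) = 0.47181710
exp(-rT) = 0.99352108
N(-d1) = 0.29225220; N(-d2) = 0.31852867
P = K * exp(-rT) * N(-d2) - S_0' * N(-d1) = 20.2400 * 0.99352108 * 0.31852867 - 20.89186037 * 0.29225220 = 0.2996


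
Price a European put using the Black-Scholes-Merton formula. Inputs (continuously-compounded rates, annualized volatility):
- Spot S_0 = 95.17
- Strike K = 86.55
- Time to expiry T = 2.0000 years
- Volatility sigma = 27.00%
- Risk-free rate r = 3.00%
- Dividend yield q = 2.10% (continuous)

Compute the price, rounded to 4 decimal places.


d1 = (ln(S/K) + (r - q + 0.5*sigma^2) * T) / (sigma * sqrt(T)) = 0.48670549
d2 = d1 - sigma * sqrt(T) = 0.10486782
exp(-rT) = 0.94176453; exp(-qT) = 0.95886978
P = K * exp(-rT) * N(-d2) - S_0 * exp(-qT) * N(-d1)
N(-d1) = 0.31323353; N(-d2) = 0.45824035
P = 86.5500 * 0.94176453 * 0.45824035 - 95.1700 * 0.95886978 * 0.31323353 = 8.7667

Answer: Price = 8.7667


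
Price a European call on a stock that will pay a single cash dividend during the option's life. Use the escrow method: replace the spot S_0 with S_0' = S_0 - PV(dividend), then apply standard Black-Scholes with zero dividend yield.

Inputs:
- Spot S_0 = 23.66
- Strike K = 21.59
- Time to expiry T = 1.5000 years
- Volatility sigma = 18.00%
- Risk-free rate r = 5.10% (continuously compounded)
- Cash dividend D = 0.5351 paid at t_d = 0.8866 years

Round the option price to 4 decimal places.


PV(D) = D * exp(-r * t_d) = 0.5351 * 0.95579044 = 0.51144346
S_0' = S_0 - PV(D) = 23.6600 - 0.51144346 = 23.14855654
d1 = (ln(S_0'/K) + (r + sigma^2/2)*T) / (sigma*sqrt(T)) = 0.77341360
d2 = d1 - sigma*sqrt(T) = 0.55295952
exp(-rT) = 0.92635291
N(d1) = 0.78036118; N(d2) = 0.70985444
C = S_0' * N(d1) - K * exp(-rT) * N(d2) = 23.14855654 * 0.78036118 - 21.5900 * 0.92635291 * 0.70985444 = 3.8672

Answer: Price = 3.8672


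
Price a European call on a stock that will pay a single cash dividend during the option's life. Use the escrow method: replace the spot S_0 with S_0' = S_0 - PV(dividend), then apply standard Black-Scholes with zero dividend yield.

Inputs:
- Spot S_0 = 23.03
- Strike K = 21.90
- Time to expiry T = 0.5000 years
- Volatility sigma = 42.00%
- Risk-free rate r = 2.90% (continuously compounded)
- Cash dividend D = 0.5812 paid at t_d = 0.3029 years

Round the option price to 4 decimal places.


PV(D) = D * exp(-r * t_d) = 0.5812 * 0.99125437 = 0.57611704
S_0' = S_0 - PV(D) = 23.0300 - 0.57611704 = 22.45388296
d1 = (ln(S_0'/K) + (r + sigma^2/2)*T) / (sigma*sqrt(T)) = 0.28141814
d2 = d1 - sigma*sqrt(T) = -0.01556671
exp(-rT) = 0.98560462
N(d1) = 0.61080515; N(d2) = 0.49379003
C = S_0' * N(d1) - K * exp(-rT) * N(d2) = 22.45388296 * 0.61080515 - 21.9000 * 0.98560462 * 0.49379003 = 3.0566

Answer: Price = 3.0566


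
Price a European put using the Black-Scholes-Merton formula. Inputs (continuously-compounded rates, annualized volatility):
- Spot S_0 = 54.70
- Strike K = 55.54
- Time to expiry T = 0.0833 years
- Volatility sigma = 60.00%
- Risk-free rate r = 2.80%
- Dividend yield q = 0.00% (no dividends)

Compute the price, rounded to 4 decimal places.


d1 = (ln(S/K) + (r - q + 0.5*sigma^2) * T) / (sigma * sqrt(T)) = 0.01204956
d2 = d1 - sigma * sqrt(T) = -0.16112088
exp(-rT) = 0.99767032; exp(-qT) = 1.00000000
P = K * exp(-rT) * N(-d2) - S_0 * exp(-qT) * N(-d1)
N(-d1) = 0.49519304; N(-d2) = 0.56400090
P = 55.5400 * 0.99767032 * 0.56400090 - 54.7000 * 1.00000000 * 0.49519304 = 4.1646

Answer: Price = 4.1646


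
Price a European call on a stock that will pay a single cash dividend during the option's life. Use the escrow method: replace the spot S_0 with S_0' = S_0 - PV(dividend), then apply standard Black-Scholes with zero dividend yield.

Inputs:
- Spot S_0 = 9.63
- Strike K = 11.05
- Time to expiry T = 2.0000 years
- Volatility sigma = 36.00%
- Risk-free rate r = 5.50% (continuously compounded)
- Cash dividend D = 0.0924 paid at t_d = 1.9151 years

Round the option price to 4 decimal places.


Answer: Price = 1.7825

Derivation:
PV(D) = D * exp(-r * t_d) = 0.0924 * 0.90002701 = 0.08316250
S_0' = S_0 - PV(D) = 9.6300 - 0.08316250 = 9.54683750
d1 = (ln(S_0'/K) + (r + sigma^2/2)*T) / (sigma*sqrt(T)) = 0.18341470
d2 = d1 - sigma*sqrt(T) = -0.32570218
exp(-rT) = 0.89583414
N(d1) = 0.57276368; N(d2) = 0.37232485
C = S_0' * N(d1) - K * exp(-rT) * N(d2) = 9.54683750 * 0.57276368 - 11.0500 * 0.89583414 * 0.37232485 = 1.7825


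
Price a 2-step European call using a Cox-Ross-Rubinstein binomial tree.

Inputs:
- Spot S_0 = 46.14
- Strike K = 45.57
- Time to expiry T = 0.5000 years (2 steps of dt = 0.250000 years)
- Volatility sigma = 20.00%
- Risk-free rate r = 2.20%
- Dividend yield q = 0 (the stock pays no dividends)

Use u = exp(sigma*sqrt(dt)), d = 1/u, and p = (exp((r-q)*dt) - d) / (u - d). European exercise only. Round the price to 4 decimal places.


dt = T/N = 0.250000
u = exp(sigma*sqrt(dt)) = 1.105171; d = 1/u = 0.904837
p = (exp((r-q)*dt) - d) / (u - d) = 0.502551
Discount per step: exp(-r*dt) = 0.994515
Stock lattice S(k, i) with i counting down-moves:
  k=0: S(0,0) = 46.1400
  k=1: S(1,0) = 50.9926; S(1,1) = 41.7492
  k=2: S(2,0) = 56.3555; S(2,1) = 46.1400; S(2,2) = 37.7762
Terminal payoffs V(N, i) = max(S_T - K, 0):
  V(2,0) = 10.785523; V(2,1) = 0.570000; V(2,2) = 0.000000
Backward induction: V(k, i) = exp(-r*dt) * [p * V(k+1, i) + (1-p) * V(k+1, i+1)].
  V(1,0) = exp(-r*dt) * [p*10.785523 + (1-p)*0.570000] = 5.672533
  V(1,1) = exp(-r*dt) * [p*0.570000 + (1-p)*0.000000] = 0.284883
  V(0,0) = exp(-r*dt) * [p*5.672533 + (1-p)*0.284883] = 2.976037

Answer: Price = V(0,0) = 2.9760
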